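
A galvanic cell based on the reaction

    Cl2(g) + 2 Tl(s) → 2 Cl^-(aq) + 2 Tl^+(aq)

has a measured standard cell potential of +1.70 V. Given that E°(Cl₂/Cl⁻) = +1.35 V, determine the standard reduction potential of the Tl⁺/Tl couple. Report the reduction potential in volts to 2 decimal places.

−0.35 V

In the reaction as written the Cl₂/Cl⁻ couple is reduced (cathode) and Tl⁺/Tl is oxidized (anode), so E°cell = E°(Cl₂/Cl⁻) − E°(Tl⁺/Tl).
E°(Tl⁺/Tl) = E°(cathode) − E°cell = +1.35 − (+1.70) = −0.35 V.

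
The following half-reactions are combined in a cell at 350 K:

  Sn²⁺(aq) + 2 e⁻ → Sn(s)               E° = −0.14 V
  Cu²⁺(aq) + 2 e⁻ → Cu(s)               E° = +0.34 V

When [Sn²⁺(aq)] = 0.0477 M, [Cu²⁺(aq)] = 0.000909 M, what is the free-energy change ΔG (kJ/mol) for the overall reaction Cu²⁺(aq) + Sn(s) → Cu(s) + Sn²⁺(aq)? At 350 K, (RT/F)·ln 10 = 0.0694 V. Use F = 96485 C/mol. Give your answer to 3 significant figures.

With Cu²⁺/Cu reduced at the cathode, E°cell = +0.34 − (−0.14) = +0.48 V and n = 2.
Q = [Sn²⁺(aq)] / [Cu²⁺(aq)] = 52.5, so log Q = 1.720 and E = +0.48 − (0.0694/2)(1.720) = +0.4203 V.
Finally ΔG = −nFE = −(2)(96485 C/mol)(+0.4203 V) = −81.1 kJ/mol.

−81.1 kJ/mol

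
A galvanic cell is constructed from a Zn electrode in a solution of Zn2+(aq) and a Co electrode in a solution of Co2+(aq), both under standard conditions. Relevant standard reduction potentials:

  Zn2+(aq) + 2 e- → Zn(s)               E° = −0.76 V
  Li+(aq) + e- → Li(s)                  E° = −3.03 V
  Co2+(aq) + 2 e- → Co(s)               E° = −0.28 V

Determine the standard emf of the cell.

The Co²⁺/Co couple has the higher E°, so Co ion is reduced (cathode) and Zn is oxidized (anode).
E°cell = E°(cathode) − E°(anode) = −0.28 − (−0.76) = +0.48 V.

+0.48 V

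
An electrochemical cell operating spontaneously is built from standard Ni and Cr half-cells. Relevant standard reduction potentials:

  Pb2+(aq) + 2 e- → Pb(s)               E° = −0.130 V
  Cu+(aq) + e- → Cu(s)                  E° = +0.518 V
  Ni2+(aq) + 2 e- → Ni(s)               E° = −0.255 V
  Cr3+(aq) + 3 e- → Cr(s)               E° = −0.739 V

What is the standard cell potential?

+0.484 V

The Ni²⁺/Ni couple has the higher E°, so Ni ion is reduced (cathode) and Cr is oxidized (anode).
E°cell = E°(cathode) − E°(anode) = −0.255 − (−0.739) = +0.484 V.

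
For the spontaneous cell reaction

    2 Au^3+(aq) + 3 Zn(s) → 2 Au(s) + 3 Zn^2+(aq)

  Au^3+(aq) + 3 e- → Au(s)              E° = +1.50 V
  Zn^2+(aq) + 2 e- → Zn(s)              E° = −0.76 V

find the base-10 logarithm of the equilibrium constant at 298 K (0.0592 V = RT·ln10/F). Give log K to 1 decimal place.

log K = 229.1

The Au³⁺/Au couple is reduced (cathode); E°cell = +1.50 − (−0.76) = +2.26 V with n = 6.
At equilibrium E = 0, so log K = nE°cell / 0.0592 = (6)(+2.26) / 0.0592 = 229.1.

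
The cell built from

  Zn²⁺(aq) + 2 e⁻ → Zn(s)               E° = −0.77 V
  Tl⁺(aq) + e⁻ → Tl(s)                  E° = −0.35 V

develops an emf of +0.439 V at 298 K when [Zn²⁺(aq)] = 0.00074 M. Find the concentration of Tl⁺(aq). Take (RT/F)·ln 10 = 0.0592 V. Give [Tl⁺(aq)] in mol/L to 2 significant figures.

0.057 M

Tl⁺/Tl is the cathode (higher E°); E°cell = −0.35 − (−0.77) = +0.42 V with n = 2.
Since E = E° − (0.0592/n)·log Q, log Q = n(E° − E)/0.0592 = −0.642.
The balanced reaction is 2 Tl⁺(aq) + Zn(s) → 2 Tl(s) + Zn²⁺(aq), so Q = [Zn²⁺(aq)] / [Tl⁺(aq)]^2.
Solving for the unknown gives log [Tl⁺(aq)] = −1.244, so [Tl⁺(aq)] ≈ 0.057 M.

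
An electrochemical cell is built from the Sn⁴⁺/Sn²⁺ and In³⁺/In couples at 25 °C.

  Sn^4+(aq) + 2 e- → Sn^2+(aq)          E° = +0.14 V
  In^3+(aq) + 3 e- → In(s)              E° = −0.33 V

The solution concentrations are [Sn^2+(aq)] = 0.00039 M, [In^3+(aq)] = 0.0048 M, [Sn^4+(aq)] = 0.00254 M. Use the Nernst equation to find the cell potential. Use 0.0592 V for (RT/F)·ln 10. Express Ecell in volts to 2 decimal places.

Since E°(Sn⁴⁺/Sn²⁺) > E°(In³⁺/In), Sn⁴⁺/Sn²⁺ serves as the cathode.
E°cell = +0.14 − (−0.33) = +0.47 V, with n = 6 electrons transferred.
Balancing gives 3 Sn^4+(aq) + 2 In(s) → 3 Sn^2+(aq) + 2 In^3+(aq); hence Q = ([Sn^2+(aq)]^3·[In^3+(aq)]^2) / [Sn^4+(aq)]^3 = 8.34×10^−8 (log Q = −7.079).
E = E° − (0.0592/n)·log Q = +0.47 − (0.0592/6)(−7.079) = +0.54 V.

+0.54 V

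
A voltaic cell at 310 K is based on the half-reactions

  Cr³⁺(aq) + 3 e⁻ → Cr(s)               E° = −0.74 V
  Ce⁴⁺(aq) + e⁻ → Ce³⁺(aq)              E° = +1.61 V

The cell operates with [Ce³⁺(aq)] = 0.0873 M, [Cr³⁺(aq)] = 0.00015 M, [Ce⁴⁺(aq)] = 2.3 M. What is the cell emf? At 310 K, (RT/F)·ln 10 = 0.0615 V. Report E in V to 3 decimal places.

Since E°(Ce⁴⁺/Ce³⁺) > E°(Cr³⁺/Cr), Ce⁴⁺/Ce³⁺ serves as the cathode.
The standard potential is +1.61 − (−0.74) = +2.35 V and the balanced reaction transfers n = 3 electrons.
The balanced reaction is 3 Ce⁴⁺(aq) + Cr(s) → 3 Ce³⁺(aq) + Cr³⁺(aq), so Q = ([Ce³⁺(aq)]^3·[Cr³⁺(aq)]) / [Ce⁴⁺(aq)]^3 = 8.2×10^−9 and log Q = −8.086.
E = E° − (0.0615/n)·log Q = +2.35 − (0.0615/3)(−8.086) = +2.516 V.

+2.516 V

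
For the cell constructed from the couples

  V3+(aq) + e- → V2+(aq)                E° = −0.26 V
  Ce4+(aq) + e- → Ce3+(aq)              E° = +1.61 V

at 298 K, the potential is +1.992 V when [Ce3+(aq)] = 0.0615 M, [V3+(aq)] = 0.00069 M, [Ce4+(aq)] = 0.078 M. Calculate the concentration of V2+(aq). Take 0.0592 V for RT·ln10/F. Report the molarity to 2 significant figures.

0.063 M

With Ce⁴⁺/Ce³⁺ at the cathode and V³⁺/V²⁺ at the anode, E°cell = +1.61 − (−0.26) = +1.87 V (n = 1).
Rearranging E = E° − (0.0592/n)·log Q gives log Q = 1(+1.87 − (+1.992))/0.0592 = −2.061.
The balanced reaction is Ce4+(aq) + V2+(aq) → Ce3+(aq) + V3+(aq), so Q = ([Ce3+(aq)]·[V3+(aq)]) / ([Ce4+(aq)]·[V2+(aq)]).
Substituting the known concentrations and solving, log [V2+(aq)] = −1.203 and [V2+(aq)] = 0.063 M.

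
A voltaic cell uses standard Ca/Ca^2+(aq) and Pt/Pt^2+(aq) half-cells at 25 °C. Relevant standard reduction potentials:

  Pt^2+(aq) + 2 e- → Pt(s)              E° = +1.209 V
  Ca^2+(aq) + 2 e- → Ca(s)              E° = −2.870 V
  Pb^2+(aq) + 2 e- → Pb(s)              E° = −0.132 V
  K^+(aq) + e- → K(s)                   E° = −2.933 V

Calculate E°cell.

+4.079 V

The Pt²⁺/Pt couple has the higher E°, so Pt ion is reduced (cathode) and Ca is oxidized (anode).
E°cell = E°(cathode) − E°(anode) = +1.209 − (−2.870) = +4.079 V.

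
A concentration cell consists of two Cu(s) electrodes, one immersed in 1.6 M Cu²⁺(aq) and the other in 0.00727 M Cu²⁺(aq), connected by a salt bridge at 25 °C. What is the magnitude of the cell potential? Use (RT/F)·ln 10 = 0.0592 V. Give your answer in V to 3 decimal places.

0.069 V

For a concentration cell E°cell = 0, since both electrodes use the same couple.
The compartment with the higher Cu²⁺(aq) concentration (1.6 M) acts as the cathode; ions are reduced there and produced at the dilute (0.00727 M) anode.
With n = 2, Ecell = −(0.0592/2)·log([dilute]/[conc]) = −(0.0592/2)·log(0.00727/1.6) = +0.069 V.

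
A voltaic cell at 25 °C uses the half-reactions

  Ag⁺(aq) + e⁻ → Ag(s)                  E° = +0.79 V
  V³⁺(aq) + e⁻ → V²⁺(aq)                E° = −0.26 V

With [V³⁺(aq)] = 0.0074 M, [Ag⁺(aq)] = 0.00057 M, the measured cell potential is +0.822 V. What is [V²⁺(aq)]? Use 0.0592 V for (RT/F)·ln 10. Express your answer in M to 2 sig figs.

0.0018 M

The Ag⁺/Ag couple has the larger reduction potential, so it is the cathode: E°cell = +0.79 − (−0.26) = +1.05 V and n = 1.
Since E = E° − (0.0592/n)·log Q, log Q = n(E° − E)/0.0592 = 3.851.
Balancing electrons gives Ag⁺(aq) + V²⁺(aq) → Ag(s) + V³⁺(aq); thus Q = [V³⁺(aq)] / ([Ag⁺(aq)]·[V²⁺(aq)]).
Solving for the unknown gives log [V²⁺(aq)] = −2.738, so [V²⁺(aq)] ≈ 0.0018 M.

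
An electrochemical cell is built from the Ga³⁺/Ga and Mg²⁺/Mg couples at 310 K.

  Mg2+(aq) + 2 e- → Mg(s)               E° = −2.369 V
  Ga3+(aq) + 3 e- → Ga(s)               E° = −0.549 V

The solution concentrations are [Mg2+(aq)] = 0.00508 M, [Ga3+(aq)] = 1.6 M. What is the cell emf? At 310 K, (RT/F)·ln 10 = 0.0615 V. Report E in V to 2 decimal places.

+1.89 V

Since E°(Ga³⁺/Ga) > E°(Mg²⁺/Mg), Ga³⁺/Ga serves as the cathode.
E°cell = E°cat − E°an = −0.549 − (−2.369) = +1.820 V; n = 6.
Balancing gives 2 Ga3+(aq) + 3 Mg(s) → 2 Ga(s) + 3 Mg2+(aq); hence Q = [Mg2+(aq)]^3 / [Ga3+(aq)]^2 = 5.12×10^−8 (log Q = −7.291).
Applying E = E° − (RT ln10/nF)·log Q gives +1.820 − (0.0615/6)(−7.291) = +1.89 V.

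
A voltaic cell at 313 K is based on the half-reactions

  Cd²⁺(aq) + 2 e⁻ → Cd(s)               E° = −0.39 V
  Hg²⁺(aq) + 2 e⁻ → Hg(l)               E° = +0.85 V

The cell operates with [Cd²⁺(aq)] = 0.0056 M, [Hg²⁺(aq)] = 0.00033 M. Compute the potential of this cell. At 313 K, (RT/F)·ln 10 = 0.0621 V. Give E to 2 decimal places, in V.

Hg²⁺/Hg is reduced (cathode, E° = +0.85 V) and Cd²⁺/Cd is oxidized (anode).
E°cell = +0.85 − (−0.39) = +1.24 V, with n = 2 electrons transferred.
For the overall reaction Hg²⁺(aq) + Cd(s) → Hg(l) + Cd²⁺(aq), Q = [Cd²⁺(aq)] / [Hg²⁺(aq)] = 17, giving log Q = 1.230.
Applying E = E° − (RT ln10/nF)·log Q gives +1.24 − (0.0621/2)(1.230) = +1.20 V.

+1.20 V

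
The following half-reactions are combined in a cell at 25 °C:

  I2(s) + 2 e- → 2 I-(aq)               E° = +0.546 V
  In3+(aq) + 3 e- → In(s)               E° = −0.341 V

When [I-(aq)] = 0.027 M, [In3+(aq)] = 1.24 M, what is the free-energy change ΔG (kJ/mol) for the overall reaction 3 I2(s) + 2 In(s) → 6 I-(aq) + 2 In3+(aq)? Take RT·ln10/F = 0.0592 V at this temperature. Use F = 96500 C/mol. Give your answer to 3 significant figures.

−566 kJ/mol

With I₂/I⁻ reduced at the cathode, E°cell = +0.546 − (−0.341) = +0.887 V and n = 6.
Q = [I-(aq)]^6·[In3+(aq)]^2 = 5.96×10^−10, so log Q = −9.225 and E = +0.887 − (0.0592/6)(−9.225) = +0.9780 V.
ΔG = −nFE = −(6)(96500)(+0.9780) J/mol = −566 kJ/mol.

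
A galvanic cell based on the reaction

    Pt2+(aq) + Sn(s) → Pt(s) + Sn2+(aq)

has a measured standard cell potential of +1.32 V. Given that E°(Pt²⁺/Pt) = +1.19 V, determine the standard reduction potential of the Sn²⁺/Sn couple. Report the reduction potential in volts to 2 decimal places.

In the reaction as written the Pt²⁺/Pt couple is reduced (cathode) and Sn²⁺/Sn is oxidized (anode), so E°cell = E°(Pt²⁺/Pt) − E°(Sn²⁺/Sn).
E°(Sn²⁺/Sn) = E°(cathode) − E°cell = +1.19 − (+1.32) = −0.13 V.

−0.13 V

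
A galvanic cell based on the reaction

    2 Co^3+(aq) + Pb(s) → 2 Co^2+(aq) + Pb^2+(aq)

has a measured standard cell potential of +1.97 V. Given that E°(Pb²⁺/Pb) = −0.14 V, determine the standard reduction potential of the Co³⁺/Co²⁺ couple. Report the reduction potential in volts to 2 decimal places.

+1.83 V

In the reaction as written the Co³⁺/Co²⁺ couple is reduced (cathode) and Pb²⁺/Pb is oxidized (anode), so E°cell = E°(Co³⁺/Co²⁺) − E°(Pb²⁺/Pb).
E°(Co³⁺/Co²⁺) = E°cell + E°(anode) = +1.97 + (−0.14) = +1.83 V.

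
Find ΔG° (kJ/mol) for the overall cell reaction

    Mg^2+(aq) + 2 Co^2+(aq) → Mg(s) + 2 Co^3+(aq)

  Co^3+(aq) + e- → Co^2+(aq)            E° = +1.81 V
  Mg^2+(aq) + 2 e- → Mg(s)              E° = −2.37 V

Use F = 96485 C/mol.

+807 kJ/mol

In the reaction as written Mg^2+(aq) is reduced, so the Mg²⁺/Mg couple is the cathode and Co³⁺/Co²⁺ is the anode.
E°cell = −2.37 − (+1.81) = −4.18 V; balancing electrons gives n = 2.
ΔG° = −nFE°cell = −(2)(96485)(−4.18) J/mol = +807 kJ/mol.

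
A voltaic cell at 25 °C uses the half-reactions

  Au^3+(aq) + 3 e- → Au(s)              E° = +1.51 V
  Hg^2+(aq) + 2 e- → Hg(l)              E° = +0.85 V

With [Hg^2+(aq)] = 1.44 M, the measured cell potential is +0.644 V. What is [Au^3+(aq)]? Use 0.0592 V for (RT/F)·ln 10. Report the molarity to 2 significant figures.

With Au³⁺/Au at the cathode and Hg²⁺/Hg at the anode, E°cell = +1.51 − (+0.85) = +0.66 V (n = 6).
Since E = E° − (0.0592/n)·log Q, log Q = n(E° − E)/0.0592 = 1.622.
For 2 Au^3+(aq) + 3 Hg(l) → 2 Au(s) + 3 Hg^2+(aq), the reaction quotient is Q = [Hg^2+(aq)]^3 / [Au^3+(aq)]^2.
Solving for the unknown gives log [Au^3+(aq)] = −0.573, so [Au^3+(aq)] ≈ 0.27 M.

0.27 M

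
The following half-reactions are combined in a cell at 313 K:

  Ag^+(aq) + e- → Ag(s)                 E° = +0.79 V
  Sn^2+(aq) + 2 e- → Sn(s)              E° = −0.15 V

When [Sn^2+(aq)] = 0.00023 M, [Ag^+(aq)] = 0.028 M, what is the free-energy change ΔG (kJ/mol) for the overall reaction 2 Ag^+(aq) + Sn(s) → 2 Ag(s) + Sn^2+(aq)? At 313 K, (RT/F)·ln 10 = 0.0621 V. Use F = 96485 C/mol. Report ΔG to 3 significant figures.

−185 kJ/mol

With Ag⁺/Ag reduced at the cathode, E°cell = +0.79 − (−0.15) = +0.94 V and n = 2.
The reaction quotient is [Sn^2+(aq)] / [Ag^+(aq)]^2 = 0.293; by Nernst, E = +0.94 − (0.0621/2)(−0.533) = +0.9565 V.
Finally ΔG = −nFE = −(2)(96485 C/mol)(+0.9565 V) = −185 kJ/mol.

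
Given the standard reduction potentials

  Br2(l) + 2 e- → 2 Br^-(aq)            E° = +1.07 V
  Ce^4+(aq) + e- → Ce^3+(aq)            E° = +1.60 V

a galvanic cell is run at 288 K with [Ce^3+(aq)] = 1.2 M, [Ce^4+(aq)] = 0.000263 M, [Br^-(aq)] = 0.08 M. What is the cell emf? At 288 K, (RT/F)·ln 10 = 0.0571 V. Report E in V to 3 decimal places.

The Ce⁴⁺/Ce³⁺ couple has the more positive E°, so it is the cathode; Br₂/Br⁻ is the anode.
E°cell = +1.60 − (+1.07) = +0.53 V, with n = 2 electrons transferred.
The balanced reaction is 2 Ce^4+(aq) + 2 Br^-(aq) → 2 Ce^3+(aq) + Br2(l), so Q = [Ce^3+(aq)]^2 / ([Ce^4+(aq)]^2·[Br^-(aq)]^2) = 3.25×10^9 and log Q = 9.512.
By the Nernst equation, E = +0.53 − (0.0571/2)·(9.512) = +0.258 V.

+0.258 V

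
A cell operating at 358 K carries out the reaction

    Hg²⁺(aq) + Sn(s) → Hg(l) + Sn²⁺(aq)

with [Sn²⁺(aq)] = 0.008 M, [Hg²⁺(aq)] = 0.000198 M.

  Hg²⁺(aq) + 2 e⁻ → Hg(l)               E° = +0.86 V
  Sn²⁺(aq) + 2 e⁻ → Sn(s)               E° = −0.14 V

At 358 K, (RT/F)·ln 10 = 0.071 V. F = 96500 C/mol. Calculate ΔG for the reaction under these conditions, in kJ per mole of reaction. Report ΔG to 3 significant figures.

−182 kJ/mol

The standard cell potential is +0.86 − (−0.14) = +1.00 V, with n = 2 electrons in the balanced equation.
Q = [Sn²⁺(aq)] / [Hg²⁺(aq)] = 40.4, so log Q = 1.606 and E = +1.00 − (0.071/2)(1.606) = +0.9430 V.
Finally ΔG = −nFE = −(2)(96500 C/mol)(+0.9430 V) = −182 kJ/mol.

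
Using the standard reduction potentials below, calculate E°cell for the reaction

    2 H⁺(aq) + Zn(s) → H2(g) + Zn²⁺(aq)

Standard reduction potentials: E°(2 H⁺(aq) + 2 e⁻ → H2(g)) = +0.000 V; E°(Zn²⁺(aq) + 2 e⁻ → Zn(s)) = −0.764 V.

+0.764 V

H⁺(aq) gains electrons, so the 2H⁺/H₂ couple is the cathode; the Zn²⁺/Zn couple is the anode.
E°cell = E°(cathode) − E°(anode) = +0.000 − (−0.764) = +0.764 V.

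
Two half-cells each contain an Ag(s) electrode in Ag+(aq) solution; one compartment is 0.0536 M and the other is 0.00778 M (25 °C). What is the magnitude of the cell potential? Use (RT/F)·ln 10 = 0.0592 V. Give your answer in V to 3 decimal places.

0.050 V

For a concentration cell E°cell = 0, since both electrodes use the same couple.
The compartment with the higher Ag+(aq) concentration (0.0536 M) acts as the cathode; ions are reduced there and produced at the dilute (0.00778 M) anode.
With n = 1, Ecell = −(0.0592/1)·log([dilute]/[conc]) = −(0.0592/1)·log(0.00778/0.0536) = +0.050 V.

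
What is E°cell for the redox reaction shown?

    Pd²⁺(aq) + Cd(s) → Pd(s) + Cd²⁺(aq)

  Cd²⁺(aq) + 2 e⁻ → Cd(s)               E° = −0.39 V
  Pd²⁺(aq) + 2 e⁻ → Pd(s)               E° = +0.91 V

In the reaction as written, Pd²⁺(aq) is reduced (cathode) and Cd²⁺(aq) is produced by oxidation at the anode.
E°cell = E°(cathode) − E°(anode) = +0.91 − (−0.39) = +1.30 V.
The positive value indicates the reaction is spontaneous as written.

+1.30 V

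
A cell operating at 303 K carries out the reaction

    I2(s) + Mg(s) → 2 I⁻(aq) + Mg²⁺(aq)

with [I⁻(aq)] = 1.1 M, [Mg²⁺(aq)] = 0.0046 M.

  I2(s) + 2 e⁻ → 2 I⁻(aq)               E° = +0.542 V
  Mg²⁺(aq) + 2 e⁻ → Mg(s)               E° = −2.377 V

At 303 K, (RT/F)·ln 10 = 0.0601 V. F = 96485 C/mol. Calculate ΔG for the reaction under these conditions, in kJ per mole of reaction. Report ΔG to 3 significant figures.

−576 kJ/mol

E°cell = +0.542 − (−2.377) = +2.919 V; the balanced reaction transfers n = 2 electrons.
The reaction quotient is [I⁻(aq)]^2·[Mg²⁺(aq)] = 0.00557; by Nernst, E = +2.919 − (0.0601/2)(−2.254) = +2.9867 V.
Finally ΔG = −nFE = −(2)(96485 C/mol)(+2.9867 V) = −576 kJ/mol.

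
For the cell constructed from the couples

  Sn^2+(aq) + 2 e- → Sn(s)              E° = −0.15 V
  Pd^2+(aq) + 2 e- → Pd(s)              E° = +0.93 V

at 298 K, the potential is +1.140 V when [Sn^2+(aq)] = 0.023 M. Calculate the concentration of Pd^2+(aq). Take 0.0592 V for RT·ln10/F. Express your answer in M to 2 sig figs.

The Pd²⁺/Pd couple has the larger reduction potential, so it is the cathode: E°cell = +0.93 − (−0.15) = +1.08 V and n = 2.
Rearranging E = E° − (0.0592/n)·log Q gives log Q = 2(+1.08 − (+1.140))/0.0592 = −2.027.
For Pd^2+(aq) + Sn(s) → Pd(s) + Sn^2+(aq), the reaction quotient is Q = [Sn^2+(aq)] / [Pd^2+(aq)].
Solving for the unknown gives log [Pd^2+(aq)] = 0.389, so [Pd^2+(aq)] ≈ 2.4 M.

2.4 M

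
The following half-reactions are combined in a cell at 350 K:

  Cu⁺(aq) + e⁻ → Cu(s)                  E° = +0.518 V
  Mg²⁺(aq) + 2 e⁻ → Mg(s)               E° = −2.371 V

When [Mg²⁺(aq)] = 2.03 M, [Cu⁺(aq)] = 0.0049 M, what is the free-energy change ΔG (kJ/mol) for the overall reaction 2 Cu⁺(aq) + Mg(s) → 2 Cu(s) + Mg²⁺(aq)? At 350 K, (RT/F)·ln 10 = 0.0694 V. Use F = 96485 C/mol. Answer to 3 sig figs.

With Cu⁺/Cu reduced at the cathode, E°cell = +0.518 − (−2.371) = +2.889 V and n = 2.
Here Q = [Mg²⁺(aq)] / [Cu⁺(aq)]^2 = 8.45×10^4 (log Q = 4.927), giving E = +2.889 − (0.0694/2)·(4.927) = +2.7180 V.
Then ΔG = −nFE = −2 × 96485 × +2.7180 J/mol = −524 kJ/mol.

−524 kJ/mol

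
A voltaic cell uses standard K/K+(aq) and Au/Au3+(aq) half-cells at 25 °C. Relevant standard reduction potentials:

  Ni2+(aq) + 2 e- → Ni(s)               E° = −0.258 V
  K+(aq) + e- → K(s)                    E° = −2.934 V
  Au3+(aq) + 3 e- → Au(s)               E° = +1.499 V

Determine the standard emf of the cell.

+4.433 V

The Au³⁺/Au couple has the higher E°, so Au ion is reduced (cathode) and K is oxidized (anode).
E°cell = E°(cathode) − E°(anode) = +1.499 − (−2.934) = +4.433 V.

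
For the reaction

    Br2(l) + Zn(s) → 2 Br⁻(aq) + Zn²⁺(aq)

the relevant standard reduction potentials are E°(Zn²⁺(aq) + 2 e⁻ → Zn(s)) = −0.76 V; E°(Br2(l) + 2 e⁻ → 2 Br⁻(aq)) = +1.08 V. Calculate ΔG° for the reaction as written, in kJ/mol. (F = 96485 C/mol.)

In the reaction as written Br2(l) is reduced, so the Br₂/Br⁻ couple is the cathode and Zn²⁺/Zn is the anode.
E°cell = +1.08 − (−0.76) = +1.84 V; balancing electrons gives n = 2.
ΔG° = −nFE°cell = −(2)(96485)(+1.84) J/mol = −355 kJ/mol.

−355 kJ/mol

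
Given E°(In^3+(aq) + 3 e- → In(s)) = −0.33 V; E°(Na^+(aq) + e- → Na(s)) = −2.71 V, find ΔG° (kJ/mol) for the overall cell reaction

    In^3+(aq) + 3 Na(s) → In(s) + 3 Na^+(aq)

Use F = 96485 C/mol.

−689 kJ/mol

In the reaction as written In^3+(aq) is reduced, so the In³⁺/In couple is the cathode and Na⁺/Na is the anode.
E°cell = −0.33 − (−2.71) = +2.38 V; balancing electrons gives n = 3.
ΔG° = −nFE°cell = −(3)(96485)(+2.38) J/mol = −689 kJ/mol.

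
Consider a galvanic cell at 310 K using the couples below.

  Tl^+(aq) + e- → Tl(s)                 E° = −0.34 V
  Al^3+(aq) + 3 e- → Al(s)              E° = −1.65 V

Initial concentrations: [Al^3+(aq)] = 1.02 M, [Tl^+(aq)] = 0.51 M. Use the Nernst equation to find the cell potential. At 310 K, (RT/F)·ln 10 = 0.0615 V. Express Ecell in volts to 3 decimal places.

Tl⁺/Tl is reduced (cathode, E° = −0.34 V) and Al³⁺/Al is oxidized (anode).
The standard potential is −0.34 − (−1.65) = +1.31 V and the balanced reaction transfers n = 3 electrons.
Balancing gives 3 Tl^+(aq) + Al(s) → 3 Tl(s) + Al^3+(aq); hence Q = [Al^3+(aq)] / [Tl^+(aq)]^3 = 7.69 (log Q = 0.886).
By the Nernst equation, E = +1.31 − (0.0615/3)·(0.886) = +1.292 V.

+1.292 V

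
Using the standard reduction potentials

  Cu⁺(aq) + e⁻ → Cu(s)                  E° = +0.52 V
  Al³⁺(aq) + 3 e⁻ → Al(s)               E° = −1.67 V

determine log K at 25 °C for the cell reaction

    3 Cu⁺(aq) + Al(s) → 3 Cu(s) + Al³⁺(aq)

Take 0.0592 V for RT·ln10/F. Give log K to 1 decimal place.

The Cu⁺/Cu couple is reduced (cathode); E°cell = +0.52 − (−1.67) = +2.19 V with n = 3.
At equilibrium E = 0, so log K = nE°cell / 0.0592 = (3)(+2.19) / 0.0592 = 111.0.

log K = 111.0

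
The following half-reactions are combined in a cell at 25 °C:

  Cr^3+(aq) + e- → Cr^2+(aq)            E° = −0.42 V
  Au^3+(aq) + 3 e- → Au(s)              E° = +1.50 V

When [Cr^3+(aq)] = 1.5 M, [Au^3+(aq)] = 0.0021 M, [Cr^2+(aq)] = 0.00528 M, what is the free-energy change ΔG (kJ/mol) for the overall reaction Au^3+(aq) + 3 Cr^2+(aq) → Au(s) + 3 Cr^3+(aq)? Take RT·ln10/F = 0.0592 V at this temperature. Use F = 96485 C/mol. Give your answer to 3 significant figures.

−498 kJ/mol

The standard cell potential is +1.50 − (−0.42) = +1.92 V, with n = 3 electrons in the balanced equation.
The reaction quotient is [Cr^3+(aq)]^3 / ([Au^3+(aq)]·[Cr^2+(aq)]^3) = 1.09×10^10; by Nernst, E = +1.92 − (0.0592/3)(10.038) = +1.7219 V.
Then ΔG = −nFE = −3 × 96485 × +1.7219 J/mol = −498 kJ/mol.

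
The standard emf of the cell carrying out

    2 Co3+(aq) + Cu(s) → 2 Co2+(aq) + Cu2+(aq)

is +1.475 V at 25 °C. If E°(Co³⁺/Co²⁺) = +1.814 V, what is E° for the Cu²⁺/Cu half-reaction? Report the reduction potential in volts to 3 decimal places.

In the reaction as written the Co³⁺/Co²⁺ couple is reduced (cathode) and Cu²⁺/Cu is oxidized (anode), so E°cell = E°(Co³⁺/Co²⁺) − E°(Cu²⁺/Cu).
E°(Cu²⁺/Cu) = E°(cathode) − E°cell = +1.814 − (+1.475) = +0.339 V.

+0.339 V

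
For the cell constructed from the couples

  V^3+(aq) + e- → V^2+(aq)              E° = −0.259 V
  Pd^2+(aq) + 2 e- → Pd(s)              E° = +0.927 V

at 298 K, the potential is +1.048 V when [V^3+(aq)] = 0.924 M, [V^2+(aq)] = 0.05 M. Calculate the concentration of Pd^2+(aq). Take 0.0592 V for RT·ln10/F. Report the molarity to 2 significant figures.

0.0074 M

Pd²⁺/Pd is the cathode (higher E°); E°cell = +0.927 − (−0.259) = +1.186 V with n = 2.
Rearranging E = E° − (0.0592/n)·log Q gives log Q = 2(+1.186 − (+1.048))/0.0592 = 4.662.
For Pd^2+(aq) + 2 V^2+(aq) → Pd(s) + 2 V^3+(aq), the reaction quotient is Q = [V^3+(aq)]^2 / ([Pd^2+(aq)]·[V^2+(aq)]^2).
Substituting the known concentrations and solving, log [Pd^2+(aq)] = −2.129 and [Pd^2+(aq)] = 0.0074 M.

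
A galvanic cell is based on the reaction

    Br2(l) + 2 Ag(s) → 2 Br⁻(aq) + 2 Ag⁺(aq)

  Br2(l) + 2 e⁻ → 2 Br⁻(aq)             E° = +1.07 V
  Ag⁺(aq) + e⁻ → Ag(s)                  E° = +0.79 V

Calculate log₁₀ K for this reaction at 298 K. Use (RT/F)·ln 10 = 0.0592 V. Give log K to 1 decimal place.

The Br₂/Br⁻ couple is reduced (cathode); E°cell = +1.07 − (+0.79) = +0.28 V with n = 2.
At equilibrium E = 0, so log K = nE°cell / 0.0592 = (2)(+0.28) / 0.0592 = 9.5.

log K = 9.5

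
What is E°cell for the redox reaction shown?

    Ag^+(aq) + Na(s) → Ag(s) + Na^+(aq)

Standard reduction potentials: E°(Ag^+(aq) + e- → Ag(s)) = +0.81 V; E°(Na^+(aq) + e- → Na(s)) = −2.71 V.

+3.52 V

Ag^+(aq) gains electrons, so the Ag⁺/Ag couple is the cathode; the Na⁺/Na couple is the anode.
E°cell = E°(cathode) − E°(anode) = +0.81 − (−2.71) = +3.52 V.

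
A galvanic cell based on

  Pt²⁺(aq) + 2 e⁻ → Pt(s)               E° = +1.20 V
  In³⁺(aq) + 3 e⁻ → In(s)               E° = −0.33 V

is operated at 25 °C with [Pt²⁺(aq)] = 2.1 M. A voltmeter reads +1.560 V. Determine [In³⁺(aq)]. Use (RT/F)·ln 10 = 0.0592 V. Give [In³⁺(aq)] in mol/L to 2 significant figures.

0.092 M

The Pt²⁺/Pt couple has the larger reduction potential, so it is the cathode: E°cell = +1.20 − (−0.33) = +1.53 V and n = 6.
Since E = E° − (0.0592/n)·log Q, log Q = n(E° − E)/0.0592 = −3.041.
The balanced reaction is 3 Pt²⁺(aq) + 2 In(s) → 3 Pt(s) + 2 In³⁺(aq), so Q = [In³⁺(aq)]^2 / [Pt²⁺(aq)]^3.
Substituting the known concentrations and solving, log [In³⁺(aq)] = −1.037 and [In³⁺(aq)] = 0.092 M.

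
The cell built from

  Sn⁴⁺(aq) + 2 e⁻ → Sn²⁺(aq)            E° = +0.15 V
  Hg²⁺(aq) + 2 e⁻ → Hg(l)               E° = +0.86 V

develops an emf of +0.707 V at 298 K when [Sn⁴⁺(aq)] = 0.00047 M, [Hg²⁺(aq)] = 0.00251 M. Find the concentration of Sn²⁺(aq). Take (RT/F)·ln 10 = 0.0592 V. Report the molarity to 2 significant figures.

0.15 M

With Hg²⁺/Hg at the cathode and Sn⁴⁺/Sn²⁺ at the anode, E°cell = +0.86 − (+0.15) = +0.71 V (n = 2).
From the Nernst equation, log Q = n(E° − E)/0.0592 = 2·(+0.71 − (+0.707))/0.0592 = 0.101.
The balanced reaction is Hg²⁺(aq) + Sn²⁺(aq) → Hg(l) + Sn⁴⁺(aq), so Q = [Sn⁴⁺(aq)] / ([Hg²⁺(aq)]·[Sn²⁺(aq)]).
Solving for the unknown gives log [Sn²⁺(aq)] = −0.829, so [Sn²⁺(aq)] ≈ 0.15 M.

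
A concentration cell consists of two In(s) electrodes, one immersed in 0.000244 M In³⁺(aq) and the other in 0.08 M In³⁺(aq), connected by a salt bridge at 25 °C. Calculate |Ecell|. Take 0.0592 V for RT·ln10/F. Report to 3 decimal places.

For a concentration cell E°cell = 0, since both electrodes use the same couple.
The compartment with the higher In³⁺(aq) concentration (0.08 M) acts as the cathode; ions are reduced there and produced at the dilute (0.000244 M) anode.
With n = 3, Ecell = −(0.0592/3)·log([dilute]/[conc]) = −(0.0592/3)·log(0.000244/0.08) = +0.050 V.

0.050 V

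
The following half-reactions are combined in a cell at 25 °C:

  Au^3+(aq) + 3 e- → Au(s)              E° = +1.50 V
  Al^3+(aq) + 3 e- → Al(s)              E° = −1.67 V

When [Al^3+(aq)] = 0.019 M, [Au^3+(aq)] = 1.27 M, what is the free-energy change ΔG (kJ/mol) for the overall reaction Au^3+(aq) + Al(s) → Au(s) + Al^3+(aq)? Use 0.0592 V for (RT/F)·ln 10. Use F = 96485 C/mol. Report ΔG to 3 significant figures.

E°cell = +1.50 − (−1.67) = +3.17 V; the balanced reaction transfers n = 3 electrons.
Q = [Al^3+(aq)] / [Au^3+(aq)] = 0.015, so log Q = −1.825 and E = +3.17 − (0.0592/3)(−1.825) = +3.2060 V.
Finally ΔG = −nFE = −(3)(96485 C/mol)(+3.2060 V) = −928 kJ/mol.

−928 kJ/mol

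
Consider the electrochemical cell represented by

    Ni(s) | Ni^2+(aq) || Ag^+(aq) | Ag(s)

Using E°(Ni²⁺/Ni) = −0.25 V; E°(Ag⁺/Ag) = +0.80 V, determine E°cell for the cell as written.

+1.05 V

By convention the left-hand electrode in cell notation is the anode (oxidation) and the right-hand electrode is the cathode (reduction).
E°cell = E°(right) − E°(left) = +0.80 − (−0.25) = +1.05 V.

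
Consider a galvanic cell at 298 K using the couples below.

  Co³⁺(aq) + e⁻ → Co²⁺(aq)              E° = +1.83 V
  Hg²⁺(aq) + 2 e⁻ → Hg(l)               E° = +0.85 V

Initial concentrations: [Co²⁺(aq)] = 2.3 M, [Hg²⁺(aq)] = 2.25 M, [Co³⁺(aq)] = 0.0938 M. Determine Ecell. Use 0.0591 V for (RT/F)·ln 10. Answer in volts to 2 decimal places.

The Co³⁺/Co²⁺ couple has the more positive E°, so it is the cathode; Hg²⁺/Hg is the anode.
E°cell = +1.83 − (+0.85) = +0.98 V, with n = 2 electrons transferred.
For the overall reaction 2 Co³⁺(aq) + Hg(l) → 2 Co²⁺(aq) + Hg²⁺(aq), Q = ([Co²⁺(aq)]^2·[Hg²⁺(aq)]) / [Co³⁺(aq)]^2 = 1.35×10^3, giving log Q = 3.131.
E = E° − (0.0591/n)·log Q = +0.98 − (0.0591/2)(3.131) = +0.89 V.

+0.89 V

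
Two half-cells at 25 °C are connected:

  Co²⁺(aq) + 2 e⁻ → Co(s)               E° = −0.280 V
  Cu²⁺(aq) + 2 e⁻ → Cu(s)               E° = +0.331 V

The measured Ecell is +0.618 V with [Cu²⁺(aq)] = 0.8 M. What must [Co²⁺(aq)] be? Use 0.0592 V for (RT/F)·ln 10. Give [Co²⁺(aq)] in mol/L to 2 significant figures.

With Cu²⁺/Cu at the cathode and Co²⁺/Co at the anode, E°cell = +0.331 − (−0.280) = +0.611 V (n = 2).
Since E = E° − (0.0592/n)·log Q, log Q = n(E° − E)/0.0592 = −0.236.
For Cu²⁺(aq) + Co(s) → Cu(s) + Co²⁺(aq), the reaction quotient is Q = [Co²⁺(aq)] / [Cu²⁺(aq)].
Isolating [Co²⁺(aq)] in Q = 10^{−0.236} yields log [Co²⁺(aq)] = −0.333, i.e. 0.46 M.

0.46 M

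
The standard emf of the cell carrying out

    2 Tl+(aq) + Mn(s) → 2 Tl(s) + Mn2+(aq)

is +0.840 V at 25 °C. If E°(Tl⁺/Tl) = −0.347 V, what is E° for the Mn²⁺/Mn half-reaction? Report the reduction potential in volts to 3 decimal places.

In the reaction as written the Tl⁺/Tl couple is reduced (cathode) and Mn²⁺/Mn is oxidized (anode), so E°cell = E°(Tl⁺/Tl) − E°(Mn²⁺/Mn).
E°(Mn²⁺/Mn) = E°(cathode) − E°cell = −0.347 − (+0.840) = −1.187 V.

−1.187 V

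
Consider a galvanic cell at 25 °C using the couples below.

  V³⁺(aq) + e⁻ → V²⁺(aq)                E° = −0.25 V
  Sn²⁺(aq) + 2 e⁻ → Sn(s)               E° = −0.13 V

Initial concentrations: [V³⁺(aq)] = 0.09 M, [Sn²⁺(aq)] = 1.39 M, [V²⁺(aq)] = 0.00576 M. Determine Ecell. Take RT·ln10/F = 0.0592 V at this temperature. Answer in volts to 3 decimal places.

+0.054 V

Since E°(Sn²⁺/Sn) > E°(V³⁺/V²⁺), Sn²⁺/Sn serves as the cathode.
E°cell = E°cat − E°an = −0.13 − (−0.25) = +0.12 V; n = 2.
For the overall reaction Sn²⁺(aq) + 2 V²⁺(aq) → Sn(s) + 2 V³⁺(aq), Q = [V³⁺(aq)]^2 / ([Sn²⁺(aq)]·[V²⁺(aq)]^2) = 176, giving log Q = 2.245.
E = E° − (0.0592/n)·log Q = +0.12 − (0.0592/2)(2.245) = +0.054 V.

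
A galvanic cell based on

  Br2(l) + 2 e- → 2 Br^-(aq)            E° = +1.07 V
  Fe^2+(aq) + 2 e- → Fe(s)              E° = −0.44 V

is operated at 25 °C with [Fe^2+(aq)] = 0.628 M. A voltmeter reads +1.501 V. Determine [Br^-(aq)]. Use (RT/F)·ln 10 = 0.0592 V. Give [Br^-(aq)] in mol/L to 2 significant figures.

1.8 M

Br₂/Br⁻ is the cathode (higher E°); E°cell = +1.07 − (−0.44) = +1.51 V with n = 2.
From the Nernst equation, log Q = n(E° − E)/0.0592 = 2·(+1.51 − (+1.501))/0.0592 = 0.304.
Balancing electrons gives Br2(l) + Fe(s) → 2 Br^-(aq) + Fe^2+(aq); thus Q = [Br^-(aq)]^2·[Fe^2+(aq)].
Substituting the known concentrations and solving, log [Br^-(aq)] = 0.253 and [Br^-(aq)] = 1.8 M.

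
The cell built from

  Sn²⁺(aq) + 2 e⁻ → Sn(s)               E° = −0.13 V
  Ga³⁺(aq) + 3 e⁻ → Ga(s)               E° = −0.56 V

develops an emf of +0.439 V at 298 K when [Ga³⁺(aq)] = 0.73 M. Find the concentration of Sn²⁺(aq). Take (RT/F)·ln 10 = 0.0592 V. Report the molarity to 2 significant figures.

1.6 M

Sn²⁺/Sn is the cathode (higher E°); E°cell = −0.13 − (−0.56) = +0.43 V with n = 6.
Rearranging E = E° − (0.0592/n)·log Q gives log Q = 6(+0.43 − (+0.439))/0.0592 = −0.912.
The balanced reaction is 3 Sn²⁺(aq) + 2 Ga(s) → 3 Sn(s) + 2 Ga³⁺(aq), so Q = [Ga³⁺(aq)]^2 / [Sn²⁺(aq)]^3.
Substituting the known concentrations and solving, log [Sn²⁺(aq)] = 0.213 and [Sn²⁺(aq)] = 1.6 M.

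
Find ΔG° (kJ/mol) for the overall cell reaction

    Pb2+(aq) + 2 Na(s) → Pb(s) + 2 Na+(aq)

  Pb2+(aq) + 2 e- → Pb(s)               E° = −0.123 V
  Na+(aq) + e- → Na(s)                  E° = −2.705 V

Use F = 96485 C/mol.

−498 kJ/mol

In the reaction as written Pb2+(aq) is reduced, so the Pb²⁺/Pb couple is the cathode and Na⁺/Na is the anode.
E°cell = −0.123 − (−2.705) = +2.582 V; balancing electrons gives n = 2.
ΔG° = −nFE°cell = −(2)(96485)(+2.582) J/mol = −498 kJ/mol.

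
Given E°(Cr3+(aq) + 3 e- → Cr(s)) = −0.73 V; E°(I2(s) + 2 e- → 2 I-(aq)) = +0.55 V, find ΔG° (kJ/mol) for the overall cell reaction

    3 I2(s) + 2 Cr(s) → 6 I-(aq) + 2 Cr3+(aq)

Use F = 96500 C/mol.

In the reaction as written I2(s) is reduced, so the I₂/I⁻ couple is the cathode and Cr³⁺/Cr is the anode.
E°cell = +0.55 − (−0.73) = +1.28 V; balancing electrons gives n = 6.
ΔG° = −nFE°cell = −(6)(96500)(+1.28) J/mol = −741 kJ/mol.

−741 kJ/mol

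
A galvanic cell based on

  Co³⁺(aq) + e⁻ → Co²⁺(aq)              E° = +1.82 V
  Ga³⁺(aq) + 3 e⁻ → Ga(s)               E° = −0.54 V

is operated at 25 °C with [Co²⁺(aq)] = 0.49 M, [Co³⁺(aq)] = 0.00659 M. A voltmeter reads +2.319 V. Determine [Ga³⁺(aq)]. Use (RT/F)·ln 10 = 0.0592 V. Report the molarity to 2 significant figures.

0.00029 M

The Co³⁺/Co²⁺ couple has the larger reduction potential, so it is the cathode: E°cell = +1.82 − (−0.54) = +2.36 V and n = 3.
From the Nernst equation, log Q = n(E° − E)/0.0592 = 3·(+2.36 − (+2.319))/0.0592 = 2.078.
For 3 Co³⁺(aq) + Ga(s) → 3 Co²⁺(aq) + Ga³⁺(aq), the reaction quotient is Q = ([Co²⁺(aq)]^3·[Ga³⁺(aq)]) / [Co³⁺(aq)]^3.
Solving for the unknown gives log [Ga³⁺(aq)] = −3.536, so [Ga³⁺(aq)] ≈ 0.00029 M.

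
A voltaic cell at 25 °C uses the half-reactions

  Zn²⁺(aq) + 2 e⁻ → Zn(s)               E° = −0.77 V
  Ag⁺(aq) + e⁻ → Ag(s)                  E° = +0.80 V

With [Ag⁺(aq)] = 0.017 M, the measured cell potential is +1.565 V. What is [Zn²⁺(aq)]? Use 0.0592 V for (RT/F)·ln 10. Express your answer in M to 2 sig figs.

0.00043 M

Ag⁺/Ag is the cathode (higher E°); E°cell = +0.80 − (−0.77) = +1.57 V with n = 2.
Rearranging E = E° − (0.0592/n)·log Q gives log Q = 2(+1.57 − (+1.565))/0.0592 = 0.169.
Balancing electrons gives 2 Ag⁺(aq) + Zn(s) → 2 Ag(s) + Zn²⁺(aq); thus Q = [Zn²⁺(aq)] / [Ag⁺(aq)]^2.
Solving for the unknown gives log [Zn²⁺(aq)] = −3.370, so [Zn²⁺(aq)] ≈ 0.00043 M.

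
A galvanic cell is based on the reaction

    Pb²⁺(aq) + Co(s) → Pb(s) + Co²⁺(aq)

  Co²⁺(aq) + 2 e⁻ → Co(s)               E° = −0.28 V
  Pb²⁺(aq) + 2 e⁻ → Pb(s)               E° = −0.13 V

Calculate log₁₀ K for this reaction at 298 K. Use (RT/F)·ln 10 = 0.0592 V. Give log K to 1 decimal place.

log K = 5.1

The Pb²⁺/Pb couple is reduced (cathode); E°cell = −0.13 − (−0.28) = +0.15 V with n = 2.
At equilibrium E = 0, so log K = nE°cell / 0.0592 = (2)(+0.15) / 0.0592 = 5.1.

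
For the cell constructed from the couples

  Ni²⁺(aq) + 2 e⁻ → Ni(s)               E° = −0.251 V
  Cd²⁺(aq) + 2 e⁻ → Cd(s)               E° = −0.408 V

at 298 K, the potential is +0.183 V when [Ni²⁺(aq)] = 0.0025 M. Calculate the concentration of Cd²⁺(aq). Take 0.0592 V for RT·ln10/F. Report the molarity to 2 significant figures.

0.00033 M

Ni²⁺/Ni is the cathode (higher E°); E°cell = −0.251 − (−0.408) = +0.157 V with n = 2.
From the Nernst equation, log Q = n(E° − E)/0.0592 = 2·(+0.157 − (+0.183))/0.0592 = −0.878.
Balancing electrons gives Ni²⁺(aq) + Cd(s) → Ni(s) + Cd²⁺(aq); thus Q = [Cd²⁺(aq)] / [Ni²⁺(aq)].
Substituting the known concentrations and solving, log [Cd²⁺(aq)] = −3.480 and [Cd²⁺(aq)] = 0.00033 M.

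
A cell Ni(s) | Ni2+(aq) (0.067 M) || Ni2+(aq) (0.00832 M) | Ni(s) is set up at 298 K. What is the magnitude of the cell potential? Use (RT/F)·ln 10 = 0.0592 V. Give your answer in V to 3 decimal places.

0.027 V

For a concentration cell E°cell = 0, since both electrodes use the same couple.
The compartment with the higher Ni2+(aq) concentration (0.067 M) acts as the cathode; ions are reduced there and produced at the dilute (0.00832 M) anode.
With n = 2, Ecell = −(0.0592/2)·log([dilute]/[conc]) = −(0.0592/2)·log(0.00832/0.067) = +0.027 V.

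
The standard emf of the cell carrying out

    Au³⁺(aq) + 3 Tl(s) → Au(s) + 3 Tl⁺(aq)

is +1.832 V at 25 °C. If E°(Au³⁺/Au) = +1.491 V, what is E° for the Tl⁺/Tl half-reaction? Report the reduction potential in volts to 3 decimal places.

In the reaction as written the Au³⁺/Au couple is reduced (cathode) and Tl⁺/Tl is oxidized (anode), so E°cell = E°(Au³⁺/Au) − E°(Tl⁺/Tl).
E°(Tl⁺/Tl) = E°(cathode) − E°cell = +1.491 − (+1.832) = −0.341 V.

−0.341 V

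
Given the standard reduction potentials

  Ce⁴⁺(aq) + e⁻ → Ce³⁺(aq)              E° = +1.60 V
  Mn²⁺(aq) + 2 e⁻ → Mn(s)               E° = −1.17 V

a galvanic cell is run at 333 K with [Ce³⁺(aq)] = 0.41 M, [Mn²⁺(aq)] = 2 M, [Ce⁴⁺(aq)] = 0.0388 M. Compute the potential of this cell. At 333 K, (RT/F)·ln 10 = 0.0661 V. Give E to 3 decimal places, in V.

Ce⁴⁺/Ce³⁺ is reduced (cathode, E° = +1.60 V) and Mn²⁺/Mn is oxidized (anode).
The standard potential is +1.60 − (−1.17) = +2.77 V and the balanced reaction transfers n = 2 electrons.
The balanced reaction is 2 Ce⁴⁺(aq) + Mn(s) → 2 Ce³⁺(aq) + Mn²⁺(aq), so Q = ([Ce³⁺(aq)]^2·[Mn²⁺(aq)]) / [Ce⁴⁺(aq)]^2 = 223 and log Q = 2.349.
E = E° − (0.0661/n)·log Q = +2.77 − (0.0661/2)(2.349) = +2.692 V.

+2.692 V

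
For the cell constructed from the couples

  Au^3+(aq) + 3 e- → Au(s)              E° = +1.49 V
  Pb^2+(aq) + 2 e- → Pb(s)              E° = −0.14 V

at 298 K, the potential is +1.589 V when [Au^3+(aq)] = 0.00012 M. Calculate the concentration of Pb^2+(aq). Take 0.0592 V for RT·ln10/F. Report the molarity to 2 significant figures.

0.059 M

Au³⁺/Au is the cathode (higher E°); E°cell = +1.49 − (−0.14) = +1.63 V with n = 6.
Rearranging E = E° − (0.0592/n)·log Q gives log Q = 6(+1.63 − (+1.589))/0.0592 = 4.155.
For 2 Au^3+(aq) + 3 Pb(s) → 2 Au(s) + 3 Pb^2+(aq), the reaction quotient is Q = [Pb^2+(aq)]^3 / [Au^3+(aq)]^2.
Solving for the unknown gives log [Pb^2+(aq)] = −1.229, so [Pb^2+(aq)] ≈ 0.059 M.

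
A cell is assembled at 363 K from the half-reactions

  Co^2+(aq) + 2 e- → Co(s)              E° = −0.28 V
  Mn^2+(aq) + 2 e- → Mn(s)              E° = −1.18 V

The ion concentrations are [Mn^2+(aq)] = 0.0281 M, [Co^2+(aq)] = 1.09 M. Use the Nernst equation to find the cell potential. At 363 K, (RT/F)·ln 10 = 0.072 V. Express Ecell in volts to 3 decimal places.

Co²⁺/Co is reduced (cathode, E° = −0.28 V) and Mn²⁺/Mn is oxidized (anode).
E°cell = E°cat − E°an = −0.28 − (−1.18) = +0.90 V; n = 2.
For the overall reaction Co^2+(aq) + Mn(s) → Co(s) + Mn^2+(aq), Q = [Mn^2+(aq)] / [Co^2+(aq)] = 0.0258, giving log Q = −1.589.
Applying E = E° − (RT ln10/nF)·log Q gives +0.90 − (0.072/2)(−1.589) = +0.957 V.

+0.957 V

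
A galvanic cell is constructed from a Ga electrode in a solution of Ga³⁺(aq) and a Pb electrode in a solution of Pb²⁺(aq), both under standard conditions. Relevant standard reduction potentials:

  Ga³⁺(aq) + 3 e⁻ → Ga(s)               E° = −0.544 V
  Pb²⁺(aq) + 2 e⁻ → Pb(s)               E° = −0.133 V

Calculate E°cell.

Of the two couples in this cell, the one with the more positive reduction potential is reduced at the cathode: here that is Pb²⁺/Pb (−0.133 V); Ga³⁺/Ga (−0.544 V) is the anode.
E°cell = E°(cathode) − E°(anode) = −0.133 − (−0.544) = +0.411 V.

+0.411 V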